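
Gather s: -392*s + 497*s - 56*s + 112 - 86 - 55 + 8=49*s - 21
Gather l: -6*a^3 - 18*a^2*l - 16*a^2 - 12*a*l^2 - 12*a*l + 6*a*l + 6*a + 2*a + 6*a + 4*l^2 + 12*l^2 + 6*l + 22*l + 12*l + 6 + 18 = -6*a^3 - 16*a^2 + 14*a + l^2*(16 - 12*a) + l*(-18*a^2 - 6*a + 40) + 24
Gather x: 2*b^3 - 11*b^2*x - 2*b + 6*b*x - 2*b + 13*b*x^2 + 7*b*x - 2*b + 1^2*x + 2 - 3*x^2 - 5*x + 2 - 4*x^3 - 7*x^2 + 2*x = 2*b^3 - 6*b - 4*x^3 + x^2*(13*b - 10) + x*(-11*b^2 + 13*b - 2) + 4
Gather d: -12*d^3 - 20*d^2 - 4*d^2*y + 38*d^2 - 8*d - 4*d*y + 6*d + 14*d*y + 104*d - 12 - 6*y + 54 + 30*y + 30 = -12*d^3 + d^2*(18 - 4*y) + d*(10*y + 102) + 24*y + 72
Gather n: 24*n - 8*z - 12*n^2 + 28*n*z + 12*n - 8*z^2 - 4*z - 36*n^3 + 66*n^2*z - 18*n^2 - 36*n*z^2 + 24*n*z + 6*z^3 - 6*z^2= -36*n^3 + n^2*(66*z - 30) + n*(-36*z^2 + 52*z + 36) + 6*z^3 - 14*z^2 - 12*z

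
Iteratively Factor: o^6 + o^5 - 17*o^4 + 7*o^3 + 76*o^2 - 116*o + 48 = (o - 1)*(o^5 + 2*o^4 - 15*o^3 - 8*o^2 + 68*o - 48) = (o - 2)*(o - 1)*(o^4 + 4*o^3 - 7*o^2 - 22*o + 24) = (o - 2)*(o - 1)*(o + 4)*(o^3 - 7*o + 6) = (o - 2)*(o - 1)^2*(o + 4)*(o^2 + o - 6) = (o - 2)^2*(o - 1)^2*(o + 4)*(o + 3)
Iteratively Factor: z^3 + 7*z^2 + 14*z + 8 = (z + 2)*(z^2 + 5*z + 4) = (z + 1)*(z + 2)*(z + 4)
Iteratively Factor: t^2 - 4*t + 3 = (t - 1)*(t - 3)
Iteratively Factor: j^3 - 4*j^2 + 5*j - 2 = (j - 2)*(j^2 - 2*j + 1) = (j - 2)*(j - 1)*(j - 1)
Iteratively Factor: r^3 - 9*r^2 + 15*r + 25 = (r + 1)*(r^2 - 10*r + 25) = (r - 5)*(r + 1)*(r - 5)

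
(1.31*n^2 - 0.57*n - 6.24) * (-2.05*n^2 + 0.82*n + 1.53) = -2.6855*n^4 + 2.2427*n^3 + 14.3289*n^2 - 5.9889*n - 9.5472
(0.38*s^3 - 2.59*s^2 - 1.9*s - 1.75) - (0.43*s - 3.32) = 0.38*s^3 - 2.59*s^2 - 2.33*s + 1.57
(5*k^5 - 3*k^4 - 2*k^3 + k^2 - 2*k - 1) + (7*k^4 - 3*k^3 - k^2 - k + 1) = 5*k^5 + 4*k^4 - 5*k^3 - 3*k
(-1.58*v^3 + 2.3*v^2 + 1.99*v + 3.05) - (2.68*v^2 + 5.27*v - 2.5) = -1.58*v^3 - 0.38*v^2 - 3.28*v + 5.55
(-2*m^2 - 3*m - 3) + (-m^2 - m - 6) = -3*m^2 - 4*m - 9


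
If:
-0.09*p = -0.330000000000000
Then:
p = 3.67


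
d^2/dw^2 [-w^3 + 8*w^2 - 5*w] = 16 - 6*w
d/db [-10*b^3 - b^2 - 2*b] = -30*b^2 - 2*b - 2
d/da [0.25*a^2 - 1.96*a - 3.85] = 0.5*a - 1.96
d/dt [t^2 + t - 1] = 2*t + 1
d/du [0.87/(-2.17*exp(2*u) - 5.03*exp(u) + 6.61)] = (3.7758*exp(u) + 4.3761)*exp(u)/(2.17*exp(2*u) + 5.03*exp(u) - 6.61)^2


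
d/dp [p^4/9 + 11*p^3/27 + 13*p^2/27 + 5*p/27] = 4*p^3/9 + 11*p^2/9 + 26*p/27 + 5/27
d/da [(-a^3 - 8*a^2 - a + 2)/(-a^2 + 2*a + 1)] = (a^4 - 4*a^3 - 20*a^2 - 12*a - 5)/(a^4 - 4*a^3 + 2*a^2 + 4*a + 1)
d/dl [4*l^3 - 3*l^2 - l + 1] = 12*l^2 - 6*l - 1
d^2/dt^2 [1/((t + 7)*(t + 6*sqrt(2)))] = 2*((t + 7)^2 + (t + 7)*(t + 6*sqrt(2)) + (t + 6*sqrt(2))^2)/((t + 7)^3*(t + 6*sqrt(2))^3)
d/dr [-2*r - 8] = -2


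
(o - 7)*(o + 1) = o^2 - 6*o - 7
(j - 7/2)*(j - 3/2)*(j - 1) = j^3 - 6*j^2 + 41*j/4 - 21/4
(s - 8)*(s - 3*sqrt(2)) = s^2 - 8*s - 3*sqrt(2)*s + 24*sqrt(2)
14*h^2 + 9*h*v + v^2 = (2*h + v)*(7*h + v)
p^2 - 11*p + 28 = (p - 7)*(p - 4)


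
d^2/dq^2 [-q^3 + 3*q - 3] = -6*q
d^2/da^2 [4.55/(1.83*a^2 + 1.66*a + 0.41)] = (-30.47499*a^2 - 27.64398*a + 4.55*(3.66*a + 1.66)*(7.32*a + 3.32) - 6.82773)/(1.83*a^2 + 1.66*a + 0.41)^3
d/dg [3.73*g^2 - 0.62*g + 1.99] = 7.46*g - 0.62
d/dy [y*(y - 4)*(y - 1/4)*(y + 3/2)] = 4*y^3 - 33*y^2/4 - 43*y/4 + 3/2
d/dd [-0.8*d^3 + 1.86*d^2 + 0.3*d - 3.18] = -2.4*d^2 + 3.72*d + 0.3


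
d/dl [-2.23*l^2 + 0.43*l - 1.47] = 0.43 - 4.46*l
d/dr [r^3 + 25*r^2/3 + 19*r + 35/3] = 3*r^2 + 50*r/3 + 19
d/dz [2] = 0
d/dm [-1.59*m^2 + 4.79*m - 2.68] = 4.79 - 3.18*m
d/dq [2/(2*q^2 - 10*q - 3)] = 4*(5 - 2*q)/(-2*q^2 + 10*q + 3)^2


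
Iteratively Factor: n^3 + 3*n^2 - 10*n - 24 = (n + 4)*(n^2 - n - 6) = (n - 3)*(n + 4)*(n + 2)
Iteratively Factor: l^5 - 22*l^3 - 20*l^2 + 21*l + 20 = (l - 1)*(l^4 + l^3 - 21*l^2 - 41*l - 20) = (l - 5)*(l - 1)*(l^3 + 6*l^2 + 9*l + 4) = (l - 5)*(l - 1)*(l + 1)*(l^2 + 5*l + 4) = (l - 5)*(l - 1)*(l + 1)^2*(l + 4)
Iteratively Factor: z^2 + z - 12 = (z + 4)*(z - 3)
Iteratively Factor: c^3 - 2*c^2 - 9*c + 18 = (c - 2)*(c^2 - 9) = (c - 3)*(c - 2)*(c + 3)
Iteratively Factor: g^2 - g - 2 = (g + 1)*(g - 2)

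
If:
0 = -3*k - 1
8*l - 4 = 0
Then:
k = -1/3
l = 1/2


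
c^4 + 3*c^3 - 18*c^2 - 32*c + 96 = (c - 3)*(c - 2)*(c + 4)^2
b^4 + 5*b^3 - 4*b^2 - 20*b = b*(b - 2)*(b + 2)*(b + 5)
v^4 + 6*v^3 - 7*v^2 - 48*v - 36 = (v - 3)*(v + 1)*(v + 2)*(v + 6)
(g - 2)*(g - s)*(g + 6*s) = g^3 + 5*g^2*s - 2*g^2 - 6*g*s^2 - 10*g*s + 12*s^2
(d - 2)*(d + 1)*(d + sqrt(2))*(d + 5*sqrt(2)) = d^4 - d^3 + 6*sqrt(2)*d^3 - 6*sqrt(2)*d^2 + 8*d^2 - 12*sqrt(2)*d - 10*d - 20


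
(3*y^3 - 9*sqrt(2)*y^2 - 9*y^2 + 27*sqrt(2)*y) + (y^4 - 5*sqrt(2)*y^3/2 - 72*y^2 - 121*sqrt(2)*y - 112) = y^4 - 5*sqrt(2)*y^3/2 + 3*y^3 - 81*y^2 - 9*sqrt(2)*y^2 - 94*sqrt(2)*y - 112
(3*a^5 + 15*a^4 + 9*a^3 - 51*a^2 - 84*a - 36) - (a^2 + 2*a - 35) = 3*a^5 + 15*a^4 + 9*a^3 - 52*a^2 - 86*a - 1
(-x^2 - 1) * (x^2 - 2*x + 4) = -x^4 + 2*x^3 - 5*x^2 + 2*x - 4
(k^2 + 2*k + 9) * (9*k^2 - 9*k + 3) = 9*k^4 + 9*k^3 + 66*k^2 - 75*k + 27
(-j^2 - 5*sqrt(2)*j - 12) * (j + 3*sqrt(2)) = -j^3 - 8*sqrt(2)*j^2 - 42*j - 36*sqrt(2)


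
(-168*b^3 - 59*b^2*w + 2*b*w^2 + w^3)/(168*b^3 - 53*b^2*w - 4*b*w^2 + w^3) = (3*b + w)/(-3*b + w)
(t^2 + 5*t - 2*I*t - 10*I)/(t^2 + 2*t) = (t^2 + t*(5 - 2*I) - 10*I)/(t*(t + 2))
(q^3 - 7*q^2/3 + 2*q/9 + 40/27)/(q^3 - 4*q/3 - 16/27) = (3*q - 5)/(3*q + 2)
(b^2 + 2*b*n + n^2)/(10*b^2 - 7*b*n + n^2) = (b^2 + 2*b*n + n^2)/(10*b^2 - 7*b*n + n^2)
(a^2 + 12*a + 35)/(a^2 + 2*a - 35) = (a + 5)/(a - 5)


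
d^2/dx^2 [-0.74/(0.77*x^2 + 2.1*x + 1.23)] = (0.877492*x^2 + 2.39316*x - 0.74*(1.54*x + 2.1)*(3.08*x + 4.2) + 1.401708)/(0.77*x^2 + 2.1*x + 1.23)^3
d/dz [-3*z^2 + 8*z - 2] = 8 - 6*z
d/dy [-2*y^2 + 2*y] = 2 - 4*y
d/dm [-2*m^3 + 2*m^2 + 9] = 2*m*(2 - 3*m)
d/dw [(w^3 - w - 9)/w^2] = (w^3 + w + 18)/w^3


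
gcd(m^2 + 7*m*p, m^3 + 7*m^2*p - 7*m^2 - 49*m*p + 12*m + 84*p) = m + 7*p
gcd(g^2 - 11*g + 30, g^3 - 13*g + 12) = 1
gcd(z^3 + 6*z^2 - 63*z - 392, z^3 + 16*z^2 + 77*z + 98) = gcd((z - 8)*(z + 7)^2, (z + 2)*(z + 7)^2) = z^2 + 14*z + 49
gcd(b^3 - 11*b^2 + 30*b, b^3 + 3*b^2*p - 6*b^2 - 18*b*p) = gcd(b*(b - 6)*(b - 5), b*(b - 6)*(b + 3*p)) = b^2 - 6*b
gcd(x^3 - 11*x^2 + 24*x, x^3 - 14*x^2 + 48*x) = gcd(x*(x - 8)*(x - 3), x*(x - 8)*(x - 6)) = x^2 - 8*x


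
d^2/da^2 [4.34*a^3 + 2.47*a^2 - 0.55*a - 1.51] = 26.04*a + 4.94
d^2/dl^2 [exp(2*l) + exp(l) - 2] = (4*exp(l) + 1)*exp(l)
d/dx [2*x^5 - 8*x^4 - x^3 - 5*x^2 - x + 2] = 10*x^4 - 32*x^3 - 3*x^2 - 10*x - 1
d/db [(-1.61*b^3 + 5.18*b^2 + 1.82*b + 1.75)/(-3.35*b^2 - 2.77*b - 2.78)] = (5.3935*b^4 + 8.9194*b^3 + 5.1758*b^2 - 17.0758*b - 0.2121)/(11.2225*b^4 + 18.559*b^3 + 26.2989*b^2 + 15.4012*b + 7.7284)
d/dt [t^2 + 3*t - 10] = 2*t + 3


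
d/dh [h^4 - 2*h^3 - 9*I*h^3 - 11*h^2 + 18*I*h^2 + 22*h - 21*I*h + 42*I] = 4*h^3 + h^2*(-6 - 27*I) + h*(-22 + 36*I) + 22 - 21*I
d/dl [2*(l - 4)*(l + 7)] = 4*l + 6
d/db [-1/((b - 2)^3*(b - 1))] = (4*b - 5)/((b - 2)^4*(b - 1)^2)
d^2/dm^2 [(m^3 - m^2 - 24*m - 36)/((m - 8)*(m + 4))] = 40*(m^3 + 9*m^2 + 60*m + 16)/(m^6 - 12*m^5 - 48*m^4 + 704*m^3 + 1536*m^2 - 12288*m - 32768)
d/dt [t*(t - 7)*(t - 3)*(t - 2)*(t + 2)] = 5*t^4 - 40*t^3 + 51*t^2 + 80*t - 84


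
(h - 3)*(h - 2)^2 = h^3 - 7*h^2 + 16*h - 12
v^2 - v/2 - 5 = (v - 5/2)*(v + 2)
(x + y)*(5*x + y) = 5*x^2 + 6*x*y + y^2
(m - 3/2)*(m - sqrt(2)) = m^2 - 3*m/2 - sqrt(2)*m + 3*sqrt(2)/2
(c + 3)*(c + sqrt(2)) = c^2 + sqrt(2)*c + 3*c + 3*sqrt(2)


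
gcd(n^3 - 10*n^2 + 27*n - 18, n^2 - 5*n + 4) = n - 1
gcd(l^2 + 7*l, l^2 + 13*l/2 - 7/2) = l + 7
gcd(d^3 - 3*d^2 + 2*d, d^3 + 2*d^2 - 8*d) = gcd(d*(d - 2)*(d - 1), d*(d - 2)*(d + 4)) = d^2 - 2*d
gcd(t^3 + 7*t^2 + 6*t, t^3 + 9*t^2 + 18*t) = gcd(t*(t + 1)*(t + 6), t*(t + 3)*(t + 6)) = t^2 + 6*t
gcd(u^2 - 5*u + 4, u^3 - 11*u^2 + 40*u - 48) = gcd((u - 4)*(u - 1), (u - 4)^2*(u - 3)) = u - 4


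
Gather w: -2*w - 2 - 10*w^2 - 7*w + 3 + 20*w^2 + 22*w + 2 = 10*w^2 + 13*w + 3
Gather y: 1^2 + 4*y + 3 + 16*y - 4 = 20*y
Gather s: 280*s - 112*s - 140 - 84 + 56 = 168*s - 168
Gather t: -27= -27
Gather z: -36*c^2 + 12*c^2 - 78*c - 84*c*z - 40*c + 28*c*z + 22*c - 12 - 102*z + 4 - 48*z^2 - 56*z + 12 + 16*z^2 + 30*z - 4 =-24*c^2 - 96*c - 32*z^2 + z*(-56*c - 128)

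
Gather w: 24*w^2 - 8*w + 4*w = 24*w^2 - 4*w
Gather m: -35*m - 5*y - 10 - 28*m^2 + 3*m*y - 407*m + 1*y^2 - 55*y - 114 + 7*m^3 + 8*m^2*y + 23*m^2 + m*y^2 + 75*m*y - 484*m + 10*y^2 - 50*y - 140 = 7*m^3 + m^2*(8*y - 5) + m*(y^2 + 78*y - 926) + 11*y^2 - 110*y - 264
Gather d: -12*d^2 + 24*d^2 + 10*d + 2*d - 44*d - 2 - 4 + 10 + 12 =12*d^2 - 32*d + 16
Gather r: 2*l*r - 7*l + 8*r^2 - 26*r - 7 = -7*l + 8*r^2 + r*(2*l - 26) - 7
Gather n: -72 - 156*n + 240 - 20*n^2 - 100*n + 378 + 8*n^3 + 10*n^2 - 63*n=8*n^3 - 10*n^2 - 319*n + 546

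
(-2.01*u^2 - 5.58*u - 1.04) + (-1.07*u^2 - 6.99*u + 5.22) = -3.08*u^2 - 12.57*u + 4.18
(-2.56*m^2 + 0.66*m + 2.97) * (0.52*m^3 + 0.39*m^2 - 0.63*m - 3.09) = -1.3312*m^5 - 0.6552*m^4 + 3.4146*m^3 + 8.6529*m^2 - 3.9105*m - 9.1773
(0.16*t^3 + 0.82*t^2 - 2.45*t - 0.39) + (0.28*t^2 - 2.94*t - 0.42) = 0.16*t^3 + 1.1*t^2 - 5.39*t - 0.81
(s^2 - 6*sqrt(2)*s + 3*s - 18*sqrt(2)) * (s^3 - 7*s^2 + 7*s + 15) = s^5 - 6*sqrt(2)*s^4 - 4*s^4 - 14*s^3 + 24*sqrt(2)*s^3 + 36*s^2 + 84*sqrt(2)*s^2 - 216*sqrt(2)*s + 45*s - 270*sqrt(2)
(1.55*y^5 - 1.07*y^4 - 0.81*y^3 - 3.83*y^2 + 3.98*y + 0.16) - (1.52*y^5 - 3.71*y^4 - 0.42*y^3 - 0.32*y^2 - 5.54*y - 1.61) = 0.03*y^5 + 2.64*y^4 - 0.39*y^3 - 3.51*y^2 + 9.52*y + 1.77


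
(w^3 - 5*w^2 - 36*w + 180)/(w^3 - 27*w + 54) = (w^2 - 11*w + 30)/(w^2 - 6*w + 9)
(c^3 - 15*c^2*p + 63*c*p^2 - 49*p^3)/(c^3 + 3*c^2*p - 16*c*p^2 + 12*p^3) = (-c^2 + 14*c*p - 49*p^2)/(-c^2 - 4*c*p + 12*p^2)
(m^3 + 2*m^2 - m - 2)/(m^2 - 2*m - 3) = (m^2 + m - 2)/(m - 3)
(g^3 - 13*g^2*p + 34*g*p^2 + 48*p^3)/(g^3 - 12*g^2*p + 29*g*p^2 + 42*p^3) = (-g + 8*p)/(-g + 7*p)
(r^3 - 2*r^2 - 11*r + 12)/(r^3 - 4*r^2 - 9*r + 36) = (r - 1)/(r - 3)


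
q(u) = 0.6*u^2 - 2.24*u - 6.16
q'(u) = 1.2*u - 2.24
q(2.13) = -8.21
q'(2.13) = 0.32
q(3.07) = -7.38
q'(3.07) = 1.44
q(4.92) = -2.66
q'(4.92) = 3.66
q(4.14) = -5.15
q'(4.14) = 2.73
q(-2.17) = 1.53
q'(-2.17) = -4.84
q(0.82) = -7.59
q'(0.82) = -1.26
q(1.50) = -8.17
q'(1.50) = -0.44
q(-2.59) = 3.67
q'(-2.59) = -5.35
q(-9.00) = 62.60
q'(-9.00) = -13.04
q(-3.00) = 5.96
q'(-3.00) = -5.84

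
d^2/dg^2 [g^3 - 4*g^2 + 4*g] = 6*g - 8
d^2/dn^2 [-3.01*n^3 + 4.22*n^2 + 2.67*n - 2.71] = 8.44 - 18.06*n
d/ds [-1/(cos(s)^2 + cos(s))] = -(sin(s)/cos(s)^2 + 2*tan(s))/(cos(s) + 1)^2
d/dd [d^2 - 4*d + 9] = 2*d - 4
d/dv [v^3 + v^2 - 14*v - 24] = 3*v^2 + 2*v - 14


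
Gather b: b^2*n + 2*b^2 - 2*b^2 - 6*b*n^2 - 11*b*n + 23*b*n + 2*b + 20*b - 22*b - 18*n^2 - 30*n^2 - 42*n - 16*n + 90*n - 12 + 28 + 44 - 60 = b^2*n + b*(-6*n^2 + 12*n) - 48*n^2 + 32*n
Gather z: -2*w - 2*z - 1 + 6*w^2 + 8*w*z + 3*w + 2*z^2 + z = 6*w^2 + w + 2*z^2 + z*(8*w - 1) - 1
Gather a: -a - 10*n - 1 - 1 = -a - 10*n - 2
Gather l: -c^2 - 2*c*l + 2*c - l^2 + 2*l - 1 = -c^2 + 2*c - l^2 + l*(2 - 2*c) - 1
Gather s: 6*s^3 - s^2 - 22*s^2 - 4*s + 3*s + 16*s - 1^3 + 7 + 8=6*s^3 - 23*s^2 + 15*s + 14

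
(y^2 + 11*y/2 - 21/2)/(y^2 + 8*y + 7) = (y - 3/2)/(y + 1)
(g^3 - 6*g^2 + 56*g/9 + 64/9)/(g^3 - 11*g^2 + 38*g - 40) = (g^2 - 2*g - 16/9)/(g^2 - 7*g + 10)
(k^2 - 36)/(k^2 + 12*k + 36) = (k - 6)/(k + 6)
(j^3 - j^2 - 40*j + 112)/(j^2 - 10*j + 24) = (j^2 + 3*j - 28)/(j - 6)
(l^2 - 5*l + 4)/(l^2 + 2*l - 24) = (l - 1)/(l + 6)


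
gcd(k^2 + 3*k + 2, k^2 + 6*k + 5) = k + 1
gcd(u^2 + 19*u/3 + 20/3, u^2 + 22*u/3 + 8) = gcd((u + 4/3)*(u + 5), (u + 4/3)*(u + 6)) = u + 4/3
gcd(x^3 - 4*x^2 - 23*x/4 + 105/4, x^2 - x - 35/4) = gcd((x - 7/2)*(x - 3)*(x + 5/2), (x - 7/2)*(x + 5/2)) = x^2 - x - 35/4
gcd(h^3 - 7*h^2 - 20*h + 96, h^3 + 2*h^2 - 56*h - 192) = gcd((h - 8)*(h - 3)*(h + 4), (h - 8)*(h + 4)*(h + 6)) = h^2 - 4*h - 32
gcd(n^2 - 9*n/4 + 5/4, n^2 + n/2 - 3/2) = n - 1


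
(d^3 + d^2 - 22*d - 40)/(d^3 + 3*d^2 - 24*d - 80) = (d + 2)/(d + 4)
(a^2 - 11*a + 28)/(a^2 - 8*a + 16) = (a - 7)/(a - 4)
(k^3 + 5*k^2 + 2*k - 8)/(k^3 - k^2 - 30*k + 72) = (k^3 + 5*k^2 + 2*k - 8)/(k^3 - k^2 - 30*k + 72)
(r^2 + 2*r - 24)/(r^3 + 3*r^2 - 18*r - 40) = (r + 6)/(r^2 + 7*r + 10)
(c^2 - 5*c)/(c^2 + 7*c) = (c - 5)/(c + 7)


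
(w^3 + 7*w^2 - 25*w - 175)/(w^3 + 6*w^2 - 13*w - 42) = (w^2 - 25)/(w^2 - w - 6)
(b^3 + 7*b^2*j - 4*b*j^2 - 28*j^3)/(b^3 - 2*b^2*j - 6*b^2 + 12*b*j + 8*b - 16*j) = (b^2 + 9*b*j + 14*j^2)/(b^2 - 6*b + 8)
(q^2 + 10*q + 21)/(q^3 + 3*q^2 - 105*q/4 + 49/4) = 4*(q + 3)/(4*q^2 - 16*q + 7)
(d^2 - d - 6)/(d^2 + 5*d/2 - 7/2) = 2*(d^2 - d - 6)/(2*d^2 + 5*d - 7)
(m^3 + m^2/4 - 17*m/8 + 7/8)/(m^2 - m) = m + 5/4 - 7/(8*m)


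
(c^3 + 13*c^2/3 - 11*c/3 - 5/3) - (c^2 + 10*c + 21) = c^3 + 10*c^2/3 - 41*c/3 - 68/3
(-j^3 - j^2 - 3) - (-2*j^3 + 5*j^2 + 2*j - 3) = j^3 - 6*j^2 - 2*j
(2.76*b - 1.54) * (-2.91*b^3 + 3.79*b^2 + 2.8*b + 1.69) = -8.0316*b^4 + 14.9418*b^3 + 1.8914*b^2 + 0.3524*b - 2.6026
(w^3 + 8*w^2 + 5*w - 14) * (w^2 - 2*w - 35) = w^5 + 6*w^4 - 46*w^3 - 304*w^2 - 147*w + 490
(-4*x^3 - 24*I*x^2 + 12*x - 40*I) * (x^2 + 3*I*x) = -4*x^5 - 36*I*x^4 + 84*x^3 - 4*I*x^2 + 120*x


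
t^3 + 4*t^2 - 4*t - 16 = (t - 2)*(t + 2)*(t + 4)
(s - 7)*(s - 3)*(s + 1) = s^3 - 9*s^2 + 11*s + 21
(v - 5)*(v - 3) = v^2 - 8*v + 15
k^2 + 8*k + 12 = (k + 2)*(k + 6)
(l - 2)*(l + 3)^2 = l^3 + 4*l^2 - 3*l - 18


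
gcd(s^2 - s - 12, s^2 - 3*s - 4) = s - 4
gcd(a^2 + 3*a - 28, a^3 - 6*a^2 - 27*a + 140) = a - 4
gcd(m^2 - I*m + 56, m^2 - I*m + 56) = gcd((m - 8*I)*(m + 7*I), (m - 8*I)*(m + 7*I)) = m^2 - I*m + 56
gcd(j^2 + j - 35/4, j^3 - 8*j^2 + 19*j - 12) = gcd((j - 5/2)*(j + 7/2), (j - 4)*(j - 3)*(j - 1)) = 1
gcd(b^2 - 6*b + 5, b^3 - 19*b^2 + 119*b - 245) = b - 5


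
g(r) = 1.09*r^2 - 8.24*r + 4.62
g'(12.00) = 17.92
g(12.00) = 62.70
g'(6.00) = 4.84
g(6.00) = -5.58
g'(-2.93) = -14.63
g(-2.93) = 38.12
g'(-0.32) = -8.94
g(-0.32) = 7.37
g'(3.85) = 0.15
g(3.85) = -10.95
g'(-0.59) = -9.53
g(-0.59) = 9.86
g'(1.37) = -5.25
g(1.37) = -4.62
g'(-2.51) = -13.71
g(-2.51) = 32.17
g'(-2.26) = -13.17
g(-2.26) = 28.81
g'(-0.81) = -10.01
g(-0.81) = 12.01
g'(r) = 2.18*r - 8.24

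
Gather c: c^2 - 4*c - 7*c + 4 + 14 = c^2 - 11*c + 18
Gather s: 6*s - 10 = 6*s - 10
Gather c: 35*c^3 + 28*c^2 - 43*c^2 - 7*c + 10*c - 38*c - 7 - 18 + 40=35*c^3 - 15*c^2 - 35*c + 15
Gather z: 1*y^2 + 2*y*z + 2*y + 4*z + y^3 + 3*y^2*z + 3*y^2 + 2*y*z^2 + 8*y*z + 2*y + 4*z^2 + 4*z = y^3 + 4*y^2 + 4*y + z^2*(2*y + 4) + z*(3*y^2 + 10*y + 8)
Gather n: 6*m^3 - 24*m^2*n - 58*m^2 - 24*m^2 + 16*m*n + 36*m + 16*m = 6*m^3 - 82*m^2 + 52*m + n*(-24*m^2 + 16*m)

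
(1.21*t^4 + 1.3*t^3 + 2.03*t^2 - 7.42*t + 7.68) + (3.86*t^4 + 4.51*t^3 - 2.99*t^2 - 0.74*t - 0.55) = 5.07*t^4 + 5.81*t^3 - 0.96*t^2 - 8.16*t + 7.13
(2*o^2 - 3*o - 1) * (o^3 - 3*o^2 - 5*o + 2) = 2*o^5 - 9*o^4 - 2*o^3 + 22*o^2 - o - 2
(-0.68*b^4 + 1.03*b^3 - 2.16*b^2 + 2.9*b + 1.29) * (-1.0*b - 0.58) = 0.68*b^5 - 0.6356*b^4 + 1.5626*b^3 - 1.6472*b^2 - 2.972*b - 0.7482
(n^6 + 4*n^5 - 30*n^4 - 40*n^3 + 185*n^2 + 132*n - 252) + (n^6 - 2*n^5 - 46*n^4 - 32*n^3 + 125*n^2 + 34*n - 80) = 2*n^6 + 2*n^5 - 76*n^4 - 72*n^3 + 310*n^2 + 166*n - 332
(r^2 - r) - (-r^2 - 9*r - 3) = 2*r^2 + 8*r + 3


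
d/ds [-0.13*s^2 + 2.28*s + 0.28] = 2.28 - 0.26*s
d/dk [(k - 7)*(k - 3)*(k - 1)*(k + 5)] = 4*k^3 - 18*k^2 - 48*k + 134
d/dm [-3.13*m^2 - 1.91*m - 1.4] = -6.26*m - 1.91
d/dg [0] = 0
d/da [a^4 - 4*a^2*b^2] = 4*a*(a^2 - 2*b^2)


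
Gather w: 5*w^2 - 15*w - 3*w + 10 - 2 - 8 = 5*w^2 - 18*w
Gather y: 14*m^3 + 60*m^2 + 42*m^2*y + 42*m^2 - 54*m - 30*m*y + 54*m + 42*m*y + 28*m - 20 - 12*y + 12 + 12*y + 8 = 14*m^3 + 102*m^2 + 28*m + y*(42*m^2 + 12*m)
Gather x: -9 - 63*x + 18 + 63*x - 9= 0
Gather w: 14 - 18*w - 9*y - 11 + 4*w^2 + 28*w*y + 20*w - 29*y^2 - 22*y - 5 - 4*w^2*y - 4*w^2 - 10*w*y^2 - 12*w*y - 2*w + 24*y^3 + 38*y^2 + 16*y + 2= -4*w^2*y + w*(-10*y^2 + 16*y) + 24*y^3 + 9*y^2 - 15*y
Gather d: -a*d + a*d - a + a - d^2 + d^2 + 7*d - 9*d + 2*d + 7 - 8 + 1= 0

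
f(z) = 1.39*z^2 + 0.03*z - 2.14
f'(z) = 2.78*z + 0.03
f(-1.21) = -0.14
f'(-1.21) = -3.33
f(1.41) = 0.67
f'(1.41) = 3.95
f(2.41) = 6.01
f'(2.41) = 6.73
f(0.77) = -1.29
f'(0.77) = 2.17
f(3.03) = 10.71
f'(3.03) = 8.45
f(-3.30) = 12.90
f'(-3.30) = -9.14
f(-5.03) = 32.88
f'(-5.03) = -13.95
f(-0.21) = -2.09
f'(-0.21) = -0.55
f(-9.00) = 110.18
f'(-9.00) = -24.99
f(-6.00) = 47.72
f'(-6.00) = -16.65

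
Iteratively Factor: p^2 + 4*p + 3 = (p + 3)*(p + 1)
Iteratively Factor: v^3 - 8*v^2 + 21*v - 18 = (v - 3)*(v^2 - 5*v + 6) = (v - 3)*(v - 2)*(v - 3)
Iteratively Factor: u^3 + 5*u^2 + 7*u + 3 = (u + 3)*(u^2 + 2*u + 1) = (u + 1)*(u + 3)*(u + 1)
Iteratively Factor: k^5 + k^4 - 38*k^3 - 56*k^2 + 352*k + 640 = (k + 4)*(k^4 - 3*k^3 - 26*k^2 + 48*k + 160) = (k - 5)*(k + 4)*(k^3 + 2*k^2 - 16*k - 32) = (k - 5)*(k + 2)*(k + 4)*(k^2 - 16) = (k - 5)*(k - 4)*(k + 2)*(k + 4)*(k + 4)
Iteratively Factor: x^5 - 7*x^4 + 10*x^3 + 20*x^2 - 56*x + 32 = (x - 2)*(x^4 - 5*x^3 + 20*x - 16) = (x - 2)*(x + 2)*(x^3 - 7*x^2 + 14*x - 8) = (x - 2)^2*(x + 2)*(x^2 - 5*x + 4) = (x - 4)*(x - 2)^2*(x + 2)*(x - 1)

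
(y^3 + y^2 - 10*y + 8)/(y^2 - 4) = (y^2 + 3*y - 4)/(y + 2)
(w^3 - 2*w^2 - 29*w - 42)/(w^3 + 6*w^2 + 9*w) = (w^2 - 5*w - 14)/(w*(w + 3))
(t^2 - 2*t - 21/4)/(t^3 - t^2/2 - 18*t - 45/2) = (t - 7/2)/(t^2 - 2*t - 15)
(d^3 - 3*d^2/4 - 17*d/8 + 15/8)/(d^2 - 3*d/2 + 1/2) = (8*d^2 + 2*d - 15)/(4*(2*d - 1))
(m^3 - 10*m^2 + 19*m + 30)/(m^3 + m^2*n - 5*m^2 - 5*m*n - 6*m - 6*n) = (m - 5)/(m + n)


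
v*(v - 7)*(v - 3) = v^3 - 10*v^2 + 21*v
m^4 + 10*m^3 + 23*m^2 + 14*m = m*(m + 1)*(m + 2)*(m + 7)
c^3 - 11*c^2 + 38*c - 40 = (c - 5)*(c - 4)*(c - 2)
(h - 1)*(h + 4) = h^2 + 3*h - 4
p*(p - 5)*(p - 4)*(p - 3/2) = p^4 - 21*p^3/2 + 67*p^2/2 - 30*p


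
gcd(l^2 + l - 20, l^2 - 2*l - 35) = l + 5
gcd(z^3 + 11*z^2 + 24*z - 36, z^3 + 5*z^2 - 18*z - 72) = z + 6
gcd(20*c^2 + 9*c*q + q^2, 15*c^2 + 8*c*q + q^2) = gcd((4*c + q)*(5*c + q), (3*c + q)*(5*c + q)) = 5*c + q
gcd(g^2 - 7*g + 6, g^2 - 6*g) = g - 6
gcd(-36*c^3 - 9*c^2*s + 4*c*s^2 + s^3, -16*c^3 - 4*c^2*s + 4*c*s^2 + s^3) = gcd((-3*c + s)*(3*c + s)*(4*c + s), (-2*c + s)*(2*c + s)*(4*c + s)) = 4*c + s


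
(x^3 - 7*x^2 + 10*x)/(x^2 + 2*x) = (x^2 - 7*x + 10)/(x + 2)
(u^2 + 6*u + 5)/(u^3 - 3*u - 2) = (u + 5)/(u^2 - u - 2)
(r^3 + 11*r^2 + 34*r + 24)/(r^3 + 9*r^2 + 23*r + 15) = (r^2 + 10*r + 24)/(r^2 + 8*r + 15)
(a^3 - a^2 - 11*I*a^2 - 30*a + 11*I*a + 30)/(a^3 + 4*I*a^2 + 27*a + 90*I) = (a^2 - a*(1 + 6*I) + 6*I)/(a^2 + 9*I*a - 18)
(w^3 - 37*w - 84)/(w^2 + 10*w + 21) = (w^2 - 3*w - 28)/(w + 7)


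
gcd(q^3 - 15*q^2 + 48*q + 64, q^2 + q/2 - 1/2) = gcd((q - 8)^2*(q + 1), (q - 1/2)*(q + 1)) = q + 1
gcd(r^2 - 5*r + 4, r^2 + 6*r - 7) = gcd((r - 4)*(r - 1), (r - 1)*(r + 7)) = r - 1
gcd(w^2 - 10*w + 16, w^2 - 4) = w - 2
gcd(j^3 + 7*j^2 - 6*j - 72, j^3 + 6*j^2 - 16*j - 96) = j^2 + 10*j + 24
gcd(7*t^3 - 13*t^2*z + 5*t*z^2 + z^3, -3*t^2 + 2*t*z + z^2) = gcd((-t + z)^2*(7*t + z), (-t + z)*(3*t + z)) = -t + z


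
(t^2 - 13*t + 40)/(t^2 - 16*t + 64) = (t - 5)/(t - 8)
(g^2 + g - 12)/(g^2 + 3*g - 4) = (g - 3)/(g - 1)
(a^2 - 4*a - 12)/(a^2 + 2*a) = (a - 6)/a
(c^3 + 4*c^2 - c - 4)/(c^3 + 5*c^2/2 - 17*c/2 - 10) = 2*(c - 1)/(2*c - 5)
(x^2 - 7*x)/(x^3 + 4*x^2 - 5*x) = (x - 7)/(x^2 + 4*x - 5)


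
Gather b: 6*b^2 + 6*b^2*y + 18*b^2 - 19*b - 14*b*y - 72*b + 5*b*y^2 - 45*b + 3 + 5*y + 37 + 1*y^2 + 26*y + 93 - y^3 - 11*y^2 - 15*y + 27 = b^2*(6*y + 24) + b*(5*y^2 - 14*y - 136) - y^3 - 10*y^2 + 16*y + 160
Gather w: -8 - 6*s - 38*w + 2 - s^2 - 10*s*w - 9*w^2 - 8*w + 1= -s^2 - 6*s - 9*w^2 + w*(-10*s - 46) - 5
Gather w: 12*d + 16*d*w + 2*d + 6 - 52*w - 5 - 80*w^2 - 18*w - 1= 14*d - 80*w^2 + w*(16*d - 70)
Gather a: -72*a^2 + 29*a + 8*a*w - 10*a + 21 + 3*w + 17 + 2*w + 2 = -72*a^2 + a*(8*w + 19) + 5*w + 40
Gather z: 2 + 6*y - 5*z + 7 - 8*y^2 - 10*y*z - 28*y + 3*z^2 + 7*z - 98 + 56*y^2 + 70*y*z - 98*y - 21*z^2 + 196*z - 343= 48*y^2 - 120*y - 18*z^2 + z*(60*y + 198) - 432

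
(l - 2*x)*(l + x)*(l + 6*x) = l^3 + 5*l^2*x - 8*l*x^2 - 12*x^3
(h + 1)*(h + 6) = h^2 + 7*h + 6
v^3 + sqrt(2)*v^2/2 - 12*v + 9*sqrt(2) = (v - 3*sqrt(2)/2)*(v - sqrt(2))*(v + 3*sqrt(2))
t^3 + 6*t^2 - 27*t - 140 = (t - 5)*(t + 4)*(t + 7)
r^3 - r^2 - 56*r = r*(r - 8)*(r + 7)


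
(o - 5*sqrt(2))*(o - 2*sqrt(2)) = o^2 - 7*sqrt(2)*o + 20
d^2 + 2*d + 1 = (d + 1)^2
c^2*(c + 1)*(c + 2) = c^4 + 3*c^3 + 2*c^2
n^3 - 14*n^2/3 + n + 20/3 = (n - 4)*(n - 5/3)*(n + 1)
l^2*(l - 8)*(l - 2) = l^4 - 10*l^3 + 16*l^2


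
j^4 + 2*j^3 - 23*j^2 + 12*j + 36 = (j - 3)*(j - 2)*(j + 1)*(j + 6)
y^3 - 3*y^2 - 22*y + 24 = (y - 6)*(y - 1)*(y + 4)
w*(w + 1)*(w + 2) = w^3 + 3*w^2 + 2*w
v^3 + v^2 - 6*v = v*(v - 2)*(v + 3)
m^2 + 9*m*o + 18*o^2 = (m + 3*o)*(m + 6*o)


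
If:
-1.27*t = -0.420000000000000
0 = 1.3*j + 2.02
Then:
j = -1.55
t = 0.33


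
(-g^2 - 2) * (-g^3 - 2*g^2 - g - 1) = g^5 + 2*g^4 + 3*g^3 + 5*g^2 + 2*g + 2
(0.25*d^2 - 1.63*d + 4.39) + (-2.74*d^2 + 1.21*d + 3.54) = -2.49*d^2 - 0.42*d + 7.93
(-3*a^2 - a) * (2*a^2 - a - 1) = -6*a^4 + a^3 + 4*a^2 + a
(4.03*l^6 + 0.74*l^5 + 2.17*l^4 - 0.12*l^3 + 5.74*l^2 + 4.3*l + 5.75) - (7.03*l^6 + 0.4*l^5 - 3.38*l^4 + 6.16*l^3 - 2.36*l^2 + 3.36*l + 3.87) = -3.0*l^6 + 0.34*l^5 + 5.55*l^4 - 6.28*l^3 + 8.1*l^2 + 0.94*l + 1.88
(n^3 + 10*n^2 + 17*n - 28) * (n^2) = n^5 + 10*n^4 + 17*n^3 - 28*n^2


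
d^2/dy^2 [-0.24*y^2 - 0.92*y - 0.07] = -0.480000000000000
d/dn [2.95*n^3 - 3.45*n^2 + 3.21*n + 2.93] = 8.85*n^2 - 6.9*n + 3.21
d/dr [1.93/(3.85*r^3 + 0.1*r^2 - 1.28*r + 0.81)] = (-22.2915*r^2 - 0.386*r + 2.4704)/(3.85*r^3 + 0.1*r^2 - 1.28*r + 0.81)^2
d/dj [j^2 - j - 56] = 2*j - 1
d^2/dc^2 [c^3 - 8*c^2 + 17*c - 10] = 6*c - 16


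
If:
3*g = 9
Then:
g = 3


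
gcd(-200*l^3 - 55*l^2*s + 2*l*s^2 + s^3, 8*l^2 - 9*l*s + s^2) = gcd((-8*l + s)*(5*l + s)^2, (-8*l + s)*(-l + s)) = -8*l + s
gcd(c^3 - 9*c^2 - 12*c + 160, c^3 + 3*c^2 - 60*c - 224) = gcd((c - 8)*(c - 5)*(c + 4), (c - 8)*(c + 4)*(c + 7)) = c^2 - 4*c - 32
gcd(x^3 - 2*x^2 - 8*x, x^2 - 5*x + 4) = x - 4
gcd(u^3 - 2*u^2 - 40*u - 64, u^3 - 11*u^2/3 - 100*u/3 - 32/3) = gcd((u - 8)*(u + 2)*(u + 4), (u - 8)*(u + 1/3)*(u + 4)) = u^2 - 4*u - 32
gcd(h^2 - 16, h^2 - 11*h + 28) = h - 4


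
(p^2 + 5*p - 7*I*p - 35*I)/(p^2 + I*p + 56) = (p + 5)/(p + 8*I)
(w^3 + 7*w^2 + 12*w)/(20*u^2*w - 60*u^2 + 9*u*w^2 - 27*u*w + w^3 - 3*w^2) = w*(w^2 + 7*w + 12)/(20*u^2*w - 60*u^2 + 9*u*w^2 - 27*u*w + w^3 - 3*w^2)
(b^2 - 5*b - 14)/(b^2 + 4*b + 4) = (b - 7)/(b + 2)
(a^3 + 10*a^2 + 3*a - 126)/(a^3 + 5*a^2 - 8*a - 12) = (a^2 + 4*a - 21)/(a^2 - a - 2)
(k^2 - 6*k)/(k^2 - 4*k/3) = 3*(k - 6)/(3*k - 4)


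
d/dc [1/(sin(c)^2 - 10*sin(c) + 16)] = 2*(5 - sin(c))*cos(c)/(sin(c)^2 - 10*sin(c) + 16)^2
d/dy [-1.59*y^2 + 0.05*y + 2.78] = 0.05 - 3.18*y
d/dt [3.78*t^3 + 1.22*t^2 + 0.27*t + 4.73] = 11.34*t^2 + 2.44*t + 0.27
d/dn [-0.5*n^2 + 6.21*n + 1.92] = 6.21 - 1.0*n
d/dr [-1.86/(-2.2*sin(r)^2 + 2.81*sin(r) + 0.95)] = (5.2266 - 8.184*sin(r))*cos(r)/(-2.2*sin(r)^2 + 2.81*sin(r) + 0.95)^2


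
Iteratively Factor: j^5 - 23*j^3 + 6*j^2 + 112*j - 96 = (j - 2)*(j^4 + 2*j^3 - 19*j^2 - 32*j + 48) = (j - 2)*(j + 4)*(j^3 - 2*j^2 - 11*j + 12) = (j - 2)*(j - 1)*(j + 4)*(j^2 - j - 12) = (j - 2)*(j - 1)*(j + 3)*(j + 4)*(j - 4)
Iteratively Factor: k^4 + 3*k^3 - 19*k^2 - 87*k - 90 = (k + 2)*(k^3 + k^2 - 21*k - 45) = (k - 5)*(k + 2)*(k^2 + 6*k + 9) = (k - 5)*(k + 2)*(k + 3)*(k + 3)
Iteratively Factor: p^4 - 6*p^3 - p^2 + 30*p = (p + 2)*(p^3 - 8*p^2 + 15*p) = (p - 3)*(p + 2)*(p^2 - 5*p) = (p - 5)*(p - 3)*(p + 2)*(p)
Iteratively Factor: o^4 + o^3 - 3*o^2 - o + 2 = (o + 2)*(o^3 - o^2 - o + 1) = (o - 1)*(o + 2)*(o^2 - 1) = (o - 1)*(o + 1)*(o + 2)*(o - 1)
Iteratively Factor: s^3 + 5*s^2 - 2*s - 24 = (s + 4)*(s^2 + s - 6) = (s - 2)*(s + 4)*(s + 3)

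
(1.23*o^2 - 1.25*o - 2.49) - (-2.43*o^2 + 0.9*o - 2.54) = 3.66*o^2 - 2.15*o + 0.0499999999999998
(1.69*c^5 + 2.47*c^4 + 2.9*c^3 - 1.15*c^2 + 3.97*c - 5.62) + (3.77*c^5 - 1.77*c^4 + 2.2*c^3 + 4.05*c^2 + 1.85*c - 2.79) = 5.46*c^5 + 0.7*c^4 + 5.1*c^3 + 2.9*c^2 + 5.82*c - 8.41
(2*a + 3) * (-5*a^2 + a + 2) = -10*a^3 - 13*a^2 + 7*a + 6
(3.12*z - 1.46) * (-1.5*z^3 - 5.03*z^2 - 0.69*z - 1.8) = -4.68*z^4 - 13.5036*z^3 + 5.191*z^2 - 4.6086*z + 2.628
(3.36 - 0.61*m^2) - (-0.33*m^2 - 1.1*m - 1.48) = -0.28*m^2 + 1.1*m + 4.84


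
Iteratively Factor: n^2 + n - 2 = (n + 2)*(n - 1)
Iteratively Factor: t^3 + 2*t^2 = (t)*(t^2 + 2*t) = t*(t + 2)*(t)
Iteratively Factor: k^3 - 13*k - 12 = (k + 1)*(k^2 - k - 12) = (k + 1)*(k + 3)*(k - 4)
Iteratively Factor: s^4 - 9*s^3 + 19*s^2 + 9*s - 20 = (s - 4)*(s^3 - 5*s^2 - s + 5) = (s - 5)*(s - 4)*(s^2 - 1) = (s - 5)*(s - 4)*(s + 1)*(s - 1)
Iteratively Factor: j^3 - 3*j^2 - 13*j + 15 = (j - 5)*(j^2 + 2*j - 3) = (j - 5)*(j + 3)*(j - 1)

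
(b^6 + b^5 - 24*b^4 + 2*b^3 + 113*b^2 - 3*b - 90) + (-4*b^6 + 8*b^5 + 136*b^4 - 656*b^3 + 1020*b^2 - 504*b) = -3*b^6 + 9*b^5 + 112*b^4 - 654*b^3 + 1133*b^2 - 507*b - 90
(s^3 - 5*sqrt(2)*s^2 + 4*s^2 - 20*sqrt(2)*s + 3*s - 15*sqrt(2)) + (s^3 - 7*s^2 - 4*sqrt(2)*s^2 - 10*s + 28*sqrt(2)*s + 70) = 2*s^3 - 9*sqrt(2)*s^2 - 3*s^2 - 7*s + 8*sqrt(2)*s - 15*sqrt(2) + 70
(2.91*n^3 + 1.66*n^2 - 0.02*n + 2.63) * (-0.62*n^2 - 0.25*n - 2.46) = -1.8042*n^5 - 1.7567*n^4 - 7.5612*n^3 - 5.7092*n^2 - 0.6083*n - 6.4698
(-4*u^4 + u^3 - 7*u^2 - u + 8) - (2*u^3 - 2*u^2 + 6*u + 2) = -4*u^4 - u^3 - 5*u^2 - 7*u + 6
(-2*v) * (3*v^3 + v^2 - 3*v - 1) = -6*v^4 - 2*v^3 + 6*v^2 + 2*v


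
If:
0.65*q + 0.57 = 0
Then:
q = -0.88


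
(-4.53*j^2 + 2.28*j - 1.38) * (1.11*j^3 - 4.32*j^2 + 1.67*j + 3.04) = -5.0283*j^5 + 22.1004*j^4 - 18.9465*j^3 - 4.002*j^2 + 4.6266*j - 4.1952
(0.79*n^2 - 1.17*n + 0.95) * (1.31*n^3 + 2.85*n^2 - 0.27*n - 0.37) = 1.0349*n^5 + 0.7188*n^4 - 2.3033*n^3 + 2.7311*n^2 + 0.1764*n - 0.3515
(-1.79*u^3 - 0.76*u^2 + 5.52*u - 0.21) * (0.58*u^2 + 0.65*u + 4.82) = -1.0382*u^5 - 1.6043*u^4 - 5.9202*u^3 - 0.197000000000001*u^2 + 26.4699*u - 1.0122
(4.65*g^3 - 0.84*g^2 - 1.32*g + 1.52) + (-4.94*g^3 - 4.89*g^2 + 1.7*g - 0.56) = -0.29*g^3 - 5.73*g^2 + 0.38*g + 0.96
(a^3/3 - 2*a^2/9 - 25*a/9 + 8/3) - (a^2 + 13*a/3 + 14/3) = a^3/3 - 11*a^2/9 - 64*a/9 - 2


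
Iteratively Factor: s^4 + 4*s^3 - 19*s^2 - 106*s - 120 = (s + 2)*(s^3 + 2*s^2 - 23*s - 60) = (s + 2)*(s + 3)*(s^2 - s - 20) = (s - 5)*(s + 2)*(s + 3)*(s + 4)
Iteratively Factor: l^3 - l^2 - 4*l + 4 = (l + 2)*(l^2 - 3*l + 2) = (l - 1)*(l + 2)*(l - 2)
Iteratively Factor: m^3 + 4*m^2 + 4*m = (m)*(m^2 + 4*m + 4) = m*(m + 2)*(m + 2)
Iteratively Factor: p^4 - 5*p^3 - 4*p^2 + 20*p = (p)*(p^3 - 5*p^2 - 4*p + 20) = p*(p - 2)*(p^2 - 3*p - 10) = p*(p - 2)*(p + 2)*(p - 5)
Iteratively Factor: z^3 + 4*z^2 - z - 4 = (z - 1)*(z^2 + 5*z + 4) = (z - 1)*(z + 4)*(z + 1)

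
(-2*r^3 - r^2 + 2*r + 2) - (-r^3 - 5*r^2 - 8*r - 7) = -r^3 + 4*r^2 + 10*r + 9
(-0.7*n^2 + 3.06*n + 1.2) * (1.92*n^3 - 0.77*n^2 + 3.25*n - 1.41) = -1.344*n^5 + 6.4142*n^4 - 2.3272*n^3 + 10.008*n^2 - 0.4146*n - 1.692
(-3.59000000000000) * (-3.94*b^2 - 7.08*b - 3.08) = 14.1446*b^2 + 25.4172*b + 11.0572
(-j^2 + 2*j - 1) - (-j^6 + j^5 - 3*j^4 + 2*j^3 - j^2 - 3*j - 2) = j^6 - j^5 + 3*j^4 - 2*j^3 + 5*j + 1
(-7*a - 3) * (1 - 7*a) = 49*a^2 + 14*a - 3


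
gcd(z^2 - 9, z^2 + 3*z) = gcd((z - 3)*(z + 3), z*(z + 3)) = z + 3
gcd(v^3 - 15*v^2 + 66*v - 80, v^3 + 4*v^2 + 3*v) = 1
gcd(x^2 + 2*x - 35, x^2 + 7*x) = x + 7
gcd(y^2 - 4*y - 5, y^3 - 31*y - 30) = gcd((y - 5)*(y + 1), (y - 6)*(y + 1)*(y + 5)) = y + 1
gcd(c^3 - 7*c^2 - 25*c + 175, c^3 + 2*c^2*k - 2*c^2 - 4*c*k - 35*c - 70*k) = c^2 - 2*c - 35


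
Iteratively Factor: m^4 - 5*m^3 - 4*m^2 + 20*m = (m + 2)*(m^3 - 7*m^2 + 10*m) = m*(m + 2)*(m^2 - 7*m + 10) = m*(m - 2)*(m + 2)*(m - 5)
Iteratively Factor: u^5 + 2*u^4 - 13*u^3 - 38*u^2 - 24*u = (u + 2)*(u^4 - 13*u^2 - 12*u) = u*(u + 2)*(u^3 - 13*u - 12) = u*(u + 1)*(u + 2)*(u^2 - u - 12) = u*(u + 1)*(u + 2)*(u + 3)*(u - 4)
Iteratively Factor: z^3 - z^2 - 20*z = (z - 5)*(z^2 + 4*z) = z*(z - 5)*(z + 4)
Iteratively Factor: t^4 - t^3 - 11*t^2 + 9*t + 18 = (t - 3)*(t^3 + 2*t^2 - 5*t - 6) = (t - 3)*(t - 2)*(t^2 + 4*t + 3) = (t - 3)*(t - 2)*(t + 1)*(t + 3)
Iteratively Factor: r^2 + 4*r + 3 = (r + 1)*(r + 3)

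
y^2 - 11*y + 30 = (y - 6)*(y - 5)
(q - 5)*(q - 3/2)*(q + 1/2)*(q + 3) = q^4 - 3*q^3 - 55*q^2/4 + 33*q/2 + 45/4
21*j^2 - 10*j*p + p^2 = (-7*j + p)*(-3*j + p)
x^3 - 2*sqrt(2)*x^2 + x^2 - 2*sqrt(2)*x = x*(x + 1)*(x - 2*sqrt(2))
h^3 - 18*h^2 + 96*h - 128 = (h - 8)^2*(h - 2)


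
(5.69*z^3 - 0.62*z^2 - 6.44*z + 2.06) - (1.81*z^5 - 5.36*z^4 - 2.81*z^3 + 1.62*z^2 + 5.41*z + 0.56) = -1.81*z^5 + 5.36*z^4 + 8.5*z^3 - 2.24*z^2 - 11.85*z + 1.5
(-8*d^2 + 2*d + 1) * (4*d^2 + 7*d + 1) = -32*d^4 - 48*d^3 + 10*d^2 + 9*d + 1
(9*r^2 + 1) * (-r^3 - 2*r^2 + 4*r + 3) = -9*r^5 - 18*r^4 + 35*r^3 + 25*r^2 + 4*r + 3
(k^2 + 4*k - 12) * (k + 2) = k^3 + 6*k^2 - 4*k - 24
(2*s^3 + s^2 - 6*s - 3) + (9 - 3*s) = 2*s^3 + s^2 - 9*s + 6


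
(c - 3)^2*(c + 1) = c^3 - 5*c^2 + 3*c + 9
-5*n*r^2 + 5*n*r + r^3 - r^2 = r*(-5*n + r)*(r - 1)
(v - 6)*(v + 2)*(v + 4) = v^3 - 28*v - 48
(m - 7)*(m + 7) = m^2 - 49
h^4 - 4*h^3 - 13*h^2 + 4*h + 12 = (h - 6)*(h - 1)*(h + 1)*(h + 2)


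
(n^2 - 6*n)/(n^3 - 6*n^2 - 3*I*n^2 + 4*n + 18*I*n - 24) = n/(n^2 - 3*I*n + 4)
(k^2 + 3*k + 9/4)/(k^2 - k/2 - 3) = (k + 3/2)/(k - 2)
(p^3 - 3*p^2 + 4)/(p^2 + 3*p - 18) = (p^3 - 3*p^2 + 4)/(p^2 + 3*p - 18)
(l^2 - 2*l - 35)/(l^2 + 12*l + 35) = (l - 7)/(l + 7)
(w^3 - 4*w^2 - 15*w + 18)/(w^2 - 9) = (w^2 - 7*w + 6)/(w - 3)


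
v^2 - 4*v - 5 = (v - 5)*(v + 1)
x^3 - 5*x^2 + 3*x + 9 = (x - 3)^2*(x + 1)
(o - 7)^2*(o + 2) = o^3 - 12*o^2 + 21*o + 98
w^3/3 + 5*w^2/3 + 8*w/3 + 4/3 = (w/3 + 1/3)*(w + 2)^2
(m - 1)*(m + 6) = m^2 + 5*m - 6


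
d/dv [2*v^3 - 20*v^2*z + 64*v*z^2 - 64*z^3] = 6*v^2 - 40*v*z + 64*z^2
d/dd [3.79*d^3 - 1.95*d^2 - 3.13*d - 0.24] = 11.37*d^2 - 3.9*d - 3.13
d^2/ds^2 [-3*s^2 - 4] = -6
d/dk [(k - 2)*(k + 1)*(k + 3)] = 3*k^2 + 4*k - 5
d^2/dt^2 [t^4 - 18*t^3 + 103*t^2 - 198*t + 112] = 12*t^2 - 108*t + 206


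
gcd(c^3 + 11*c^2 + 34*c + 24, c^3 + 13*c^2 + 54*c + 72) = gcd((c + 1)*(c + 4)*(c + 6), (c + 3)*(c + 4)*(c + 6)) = c^2 + 10*c + 24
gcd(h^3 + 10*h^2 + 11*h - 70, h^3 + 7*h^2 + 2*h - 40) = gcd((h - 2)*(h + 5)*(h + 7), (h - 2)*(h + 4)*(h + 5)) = h^2 + 3*h - 10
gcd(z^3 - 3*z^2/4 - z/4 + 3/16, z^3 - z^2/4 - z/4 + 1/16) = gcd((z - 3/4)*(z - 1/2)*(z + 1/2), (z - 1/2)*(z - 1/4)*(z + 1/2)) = z^2 - 1/4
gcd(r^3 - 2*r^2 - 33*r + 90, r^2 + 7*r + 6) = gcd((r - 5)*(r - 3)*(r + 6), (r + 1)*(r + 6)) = r + 6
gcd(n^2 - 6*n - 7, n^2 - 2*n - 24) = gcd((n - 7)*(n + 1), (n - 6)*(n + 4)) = 1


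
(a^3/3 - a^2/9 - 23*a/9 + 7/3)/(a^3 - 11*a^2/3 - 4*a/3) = (-3*a^3 + a^2 + 23*a - 21)/(3*a*(-3*a^2 + 11*a + 4))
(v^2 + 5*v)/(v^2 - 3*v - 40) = v/(v - 8)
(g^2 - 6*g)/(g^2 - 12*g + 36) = g/(g - 6)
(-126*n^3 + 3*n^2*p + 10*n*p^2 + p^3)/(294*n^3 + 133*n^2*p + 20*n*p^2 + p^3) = (-3*n + p)/(7*n + p)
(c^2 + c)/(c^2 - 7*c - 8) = c/(c - 8)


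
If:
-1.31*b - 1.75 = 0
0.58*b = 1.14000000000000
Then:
No Solution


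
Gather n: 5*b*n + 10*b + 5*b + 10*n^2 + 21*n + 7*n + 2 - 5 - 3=15*b + 10*n^2 + n*(5*b + 28) - 6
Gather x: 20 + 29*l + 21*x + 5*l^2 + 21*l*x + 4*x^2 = 5*l^2 + 29*l + 4*x^2 + x*(21*l + 21) + 20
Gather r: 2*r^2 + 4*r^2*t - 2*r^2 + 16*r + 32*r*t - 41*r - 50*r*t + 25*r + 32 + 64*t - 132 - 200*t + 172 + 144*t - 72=4*r^2*t - 18*r*t + 8*t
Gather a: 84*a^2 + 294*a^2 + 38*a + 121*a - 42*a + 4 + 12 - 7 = 378*a^2 + 117*a + 9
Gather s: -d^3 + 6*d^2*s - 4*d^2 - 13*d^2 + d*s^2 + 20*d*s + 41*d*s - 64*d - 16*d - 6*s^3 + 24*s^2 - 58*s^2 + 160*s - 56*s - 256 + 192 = -d^3 - 17*d^2 - 80*d - 6*s^3 + s^2*(d - 34) + s*(6*d^2 + 61*d + 104) - 64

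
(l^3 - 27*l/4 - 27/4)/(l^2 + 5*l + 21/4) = (2*l^2 - 3*l - 9)/(2*l + 7)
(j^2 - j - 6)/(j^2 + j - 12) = (j + 2)/(j + 4)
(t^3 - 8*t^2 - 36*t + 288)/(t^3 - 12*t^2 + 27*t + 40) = (t^2 - 36)/(t^2 - 4*t - 5)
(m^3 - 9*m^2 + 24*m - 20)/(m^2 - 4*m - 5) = (m^2 - 4*m + 4)/(m + 1)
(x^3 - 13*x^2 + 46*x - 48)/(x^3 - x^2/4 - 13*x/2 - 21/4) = 4*(x^2 - 10*x + 16)/(4*x^2 + 11*x + 7)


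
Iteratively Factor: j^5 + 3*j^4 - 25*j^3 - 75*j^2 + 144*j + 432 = (j + 3)*(j^4 - 25*j^2 + 144) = (j + 3)*(j + 4)*(j^3 - 4*j^2 - 9*j + 36) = (j - 3)*(j + 3)*(j + 4)*(j^2 - j - 12) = (j - 3)*(j + 3)^2*(j + 4)*(j - 4)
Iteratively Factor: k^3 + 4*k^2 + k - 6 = (k + 3)*(k^2 + k - 2) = (k - 1)*(k + 3)*(k + 2)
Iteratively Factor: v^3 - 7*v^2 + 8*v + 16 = (v - 4)*(v^2 - 3*v - 4) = (v - 4)*(v + 1)*(v - 4)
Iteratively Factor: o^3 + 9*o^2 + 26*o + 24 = (o + 4)*(o^2 + 5*o + 6) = (o + 3)*(o + 4)*(o + 2)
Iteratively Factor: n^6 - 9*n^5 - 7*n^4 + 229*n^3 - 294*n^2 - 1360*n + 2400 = (n - 5)*(n^5 - 4*n^4 - 27*n^3 + 94*n^2 + 176*n - 480) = (n - 5)*(n - 4)*(n^4 - 27*n^2 - 14*n + 120) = (n - 5)^2*(n - 4)*(n^3 + 5*n^2 - 2*n - 24) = (n - 5)^2*(n - 4)*(n + 3)*(n^2 + 2*n - 8) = (n - 5)^2*(n - 4)*(n + 3)*(n + 4)*(n - 2)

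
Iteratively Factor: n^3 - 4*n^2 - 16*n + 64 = (n - 4)*(n^2 - 16) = (n - 4)*(n + 4)*(n - 4)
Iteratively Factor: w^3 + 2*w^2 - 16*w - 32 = (w - 4)*(w^2 + 6*w + 8) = (w - 4)*(w + 4)*(w + 2)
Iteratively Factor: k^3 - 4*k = (k)*(k^2 - 4) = k*(k + 2)*(k - 2)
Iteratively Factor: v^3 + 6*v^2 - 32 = (v + 4)*(v^2 + 2*v - 8) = (v + 4)^2*(v - 2)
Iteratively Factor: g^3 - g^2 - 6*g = (g + 2)*(g^2 - 3*g) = (g - 3)*(g + 2)*(g)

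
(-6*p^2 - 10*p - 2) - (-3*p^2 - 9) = -3*p^2 - 10*p + 7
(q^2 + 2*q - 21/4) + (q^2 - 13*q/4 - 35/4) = 2*q^2 - 5*q/4 - 14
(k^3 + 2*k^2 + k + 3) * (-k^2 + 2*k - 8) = -k^5 - 5*k^3 - 17*k^2 - 2*k - 24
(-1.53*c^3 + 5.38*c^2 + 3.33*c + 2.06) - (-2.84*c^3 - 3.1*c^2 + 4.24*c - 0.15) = 1.31*c^3 + 8.48*c^2 - 0.91*c + 2.21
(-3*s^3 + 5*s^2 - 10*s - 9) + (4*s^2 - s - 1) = -3*s^3 + 9*s^2 - 11*s - 10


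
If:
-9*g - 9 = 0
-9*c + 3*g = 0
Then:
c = -1/3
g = -1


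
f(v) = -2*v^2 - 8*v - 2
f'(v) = -4*v - 8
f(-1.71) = 5.83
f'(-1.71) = -1.16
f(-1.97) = 6.00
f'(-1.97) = -0.12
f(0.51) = -6.60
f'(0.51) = -10.04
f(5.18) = -97.10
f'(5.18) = -28.72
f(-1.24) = 4.84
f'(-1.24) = -3.04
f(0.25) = -4.12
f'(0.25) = -9.00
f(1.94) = -25.05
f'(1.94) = -15.76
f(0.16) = -3.33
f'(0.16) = -8.64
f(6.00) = -122.00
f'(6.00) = -32.00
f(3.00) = -44.00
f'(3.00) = -20.00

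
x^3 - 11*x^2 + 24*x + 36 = (x - 6)^2*(x + 1)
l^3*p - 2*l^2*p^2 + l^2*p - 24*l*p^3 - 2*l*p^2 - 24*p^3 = (l - 6*p)*(l + 4*p)*(l*p + p)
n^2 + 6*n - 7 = (n - 1)*(n + 7)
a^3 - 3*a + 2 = (a - 1)^2*(a + 2)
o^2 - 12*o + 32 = (o - 8)*(o - 4)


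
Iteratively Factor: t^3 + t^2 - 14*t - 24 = (t + 3)*(t^2 - 2*t - 8) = (t + 2)*(t + 3)*(t - 4)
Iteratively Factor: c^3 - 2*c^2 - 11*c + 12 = (c - 1)*(c^2 - c - 12) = (c - 1)*(c + 3)*(c - 4)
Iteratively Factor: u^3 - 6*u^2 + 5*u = (u)*(u^2 - 6*u + 5) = u*(u - 1)*(u - 5)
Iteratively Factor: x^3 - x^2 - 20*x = (x + 4)*(x^2 - 5*x) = (x - 5)*(x + 4)*(x)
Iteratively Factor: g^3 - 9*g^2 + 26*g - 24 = (g - 3)*(g^2 - 6*g + 8) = (g - 4)*(g - 3)*(g - 2)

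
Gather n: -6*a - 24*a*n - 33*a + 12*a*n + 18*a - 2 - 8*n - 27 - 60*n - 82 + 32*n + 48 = -21*a + n*(-12*a - 36) - 63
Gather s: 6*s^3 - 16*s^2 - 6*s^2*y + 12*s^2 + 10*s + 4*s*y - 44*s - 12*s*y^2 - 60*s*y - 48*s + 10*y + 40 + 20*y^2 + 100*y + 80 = 6*s^3 + s^2*(-6*y - 4) + s*(-12*y^2 - 56*y - 82) + 20*y^2 + 110*y + 120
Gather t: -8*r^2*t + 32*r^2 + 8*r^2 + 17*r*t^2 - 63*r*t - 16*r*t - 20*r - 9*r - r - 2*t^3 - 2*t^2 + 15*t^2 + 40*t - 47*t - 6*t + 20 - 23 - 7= 40*r^2 - 30*r - 2*t^3 + t^2*(17*r + 13) + t*(-8*r^2 - 79*r - 13) - 10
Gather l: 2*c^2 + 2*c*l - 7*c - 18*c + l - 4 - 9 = 2*c^2 - 25*c + l*(2*c + 1) - 13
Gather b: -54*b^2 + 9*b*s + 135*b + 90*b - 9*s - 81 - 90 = -54*b^2 + b*(9*s + 225) - 9*s - 171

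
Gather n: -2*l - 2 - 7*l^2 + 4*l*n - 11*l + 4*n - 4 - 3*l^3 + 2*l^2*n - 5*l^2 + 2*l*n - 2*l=-3*l^3 - 12*l^2 - 15*l + n*(2*l^2 + 6*l + 4) - 6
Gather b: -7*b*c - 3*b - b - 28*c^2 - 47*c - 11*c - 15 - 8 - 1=b*(-7*c - 4) - 28*c^2 - 58*c - 24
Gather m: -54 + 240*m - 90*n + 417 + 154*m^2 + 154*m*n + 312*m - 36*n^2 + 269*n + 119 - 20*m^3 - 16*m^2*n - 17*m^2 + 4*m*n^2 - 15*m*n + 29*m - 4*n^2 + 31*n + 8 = -20*m^3 + m^2*(137 - 16*n) + m*(4*n^2 + 139*n + 581) - 40*n^2 + 210*n + 490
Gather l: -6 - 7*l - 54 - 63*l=-70*l - 60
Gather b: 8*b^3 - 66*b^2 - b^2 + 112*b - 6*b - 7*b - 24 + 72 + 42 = 8*b^3 - 67*b^2 + 99*b + 90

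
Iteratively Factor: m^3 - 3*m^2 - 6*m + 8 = (m - 1)*(m^2 - 2*m - 8) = (m - 4)*(m - 1)*(m + 2)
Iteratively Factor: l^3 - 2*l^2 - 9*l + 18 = (l - 2)*(l^2 - 9) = (l - 3)*(l - 2)*(l + 3)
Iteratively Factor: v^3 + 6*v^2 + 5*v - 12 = (v + 4)*(v^2 + 2*v - 3) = (v + 3)*(v + 4)*(v - 1)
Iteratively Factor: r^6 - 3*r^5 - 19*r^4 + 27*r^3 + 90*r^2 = (r - 5)*(r^5 + 2*r^4 - 9*r^3 - 18*r^2) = (r - 5)*(r + 2)*(r^4 - 9*r^2) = (r - 5)*(r + 2)*(r + 3)*(r^3 - 3*r^2) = r*(r - 5)*(r + 2)*(r + 3)*(r^2 - 3*r) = r^2*(r - 5)*(r + 2)*(r + 3)*(r - 3)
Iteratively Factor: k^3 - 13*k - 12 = (k + 3)*(k^2 - 3*k - 4) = (k + 1)*(k + 3)*(k - 4)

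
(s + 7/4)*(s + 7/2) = s^2 + 21*s/4 + 49/8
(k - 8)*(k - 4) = k^2 - 12*k + 32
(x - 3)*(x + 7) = x^2 + 4*x - 21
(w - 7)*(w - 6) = w^2 - 13*w + 42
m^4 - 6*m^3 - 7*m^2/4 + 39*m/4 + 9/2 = (m - 6)*(m - 3/2)*(m + 1/2)*(m + 1)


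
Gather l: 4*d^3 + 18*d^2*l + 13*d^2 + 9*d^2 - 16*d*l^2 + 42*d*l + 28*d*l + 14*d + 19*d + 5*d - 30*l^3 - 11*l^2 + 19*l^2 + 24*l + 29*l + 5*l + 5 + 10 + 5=4*d^3 + 22*d^2 + 38*d - 30*l^3 + l^2*(8 - 16*d) + l*(18*d^2 + 70*d + 58) + 20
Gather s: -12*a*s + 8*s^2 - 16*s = 8*s^2 + s*(-12*a - 16)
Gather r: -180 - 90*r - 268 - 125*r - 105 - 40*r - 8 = -255*r - 561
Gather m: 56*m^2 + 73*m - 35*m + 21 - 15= 56*m^2 + 38*m + 6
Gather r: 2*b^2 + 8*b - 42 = 2*b^2 + 8*b - 42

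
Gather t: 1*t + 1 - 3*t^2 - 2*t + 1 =-3*t^2 - t + 2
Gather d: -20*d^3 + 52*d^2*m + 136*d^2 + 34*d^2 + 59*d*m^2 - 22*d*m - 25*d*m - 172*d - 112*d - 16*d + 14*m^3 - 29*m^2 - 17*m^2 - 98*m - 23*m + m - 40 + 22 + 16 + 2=-20*d^3 + d^2*(52*m + 170) + d*(59*m^2 - 47*m - 300) + 14*m^3 - 46*m^2 - 120*m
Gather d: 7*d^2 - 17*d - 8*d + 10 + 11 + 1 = 7*d^2 - 25*d + 22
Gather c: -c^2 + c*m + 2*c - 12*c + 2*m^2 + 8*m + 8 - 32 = -c^2 + c*(m - 10) + 2*m^2 + 8*m - 24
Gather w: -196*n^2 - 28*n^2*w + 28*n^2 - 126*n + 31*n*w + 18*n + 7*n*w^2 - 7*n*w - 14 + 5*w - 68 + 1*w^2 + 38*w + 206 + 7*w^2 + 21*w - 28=-168*n^2 - 108*n + w^2*(7*n + 8) + w*(-28*n^2 + 24*n + 64) + 96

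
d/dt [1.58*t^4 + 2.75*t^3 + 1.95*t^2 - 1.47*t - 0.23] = 6.32*t^3 + 8.25*t^2 + 3.9*t - 1.47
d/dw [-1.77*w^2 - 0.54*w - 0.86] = -3.54*w - 0.54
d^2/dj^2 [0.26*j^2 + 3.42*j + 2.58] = 0.520000000000000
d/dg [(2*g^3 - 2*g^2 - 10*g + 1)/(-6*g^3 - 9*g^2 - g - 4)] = (-30*g^4 - 124*g^3 - 94*g^2 + 34*g + 41)/(36*g^6 + 108*g^5 + 93*g^4 + 66*g^3 + 73*g^2 + 8*g + 16)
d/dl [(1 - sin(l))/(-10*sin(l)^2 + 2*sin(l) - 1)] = (-10*sin(l)^2 + 20*sin(l) - 1)*cos(l)/(10*sin(l)^2 - 2*sin(l) + 1)^2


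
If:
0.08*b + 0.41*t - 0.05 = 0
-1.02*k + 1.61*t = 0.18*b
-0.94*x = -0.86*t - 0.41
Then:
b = 3.06831395348837 - 5.60174418604651*x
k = 2.71380528955768*x - 1.29397514819881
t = 1.09302325581395*x - 0.476744186046512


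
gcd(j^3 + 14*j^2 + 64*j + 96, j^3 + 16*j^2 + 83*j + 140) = j + 4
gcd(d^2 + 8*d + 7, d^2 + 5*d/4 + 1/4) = d + 1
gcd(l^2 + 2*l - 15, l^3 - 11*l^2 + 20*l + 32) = 1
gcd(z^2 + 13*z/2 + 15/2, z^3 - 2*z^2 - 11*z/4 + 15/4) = z + 3/2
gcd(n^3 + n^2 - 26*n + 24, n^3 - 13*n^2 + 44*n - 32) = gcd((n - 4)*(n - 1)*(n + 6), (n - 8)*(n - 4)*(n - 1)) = n^2 - 5*n + 4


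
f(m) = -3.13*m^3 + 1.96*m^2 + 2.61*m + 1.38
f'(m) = -9.39*m^2 + 3.92*m + 2.61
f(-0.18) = 0.99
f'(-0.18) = 1.60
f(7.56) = -1219.28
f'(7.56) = -504.43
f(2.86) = -48.35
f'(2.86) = -62.99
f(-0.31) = 0.85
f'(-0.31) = 0.49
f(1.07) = 2.58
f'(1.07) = -3.95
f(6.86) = -898.93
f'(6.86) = -412.39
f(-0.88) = 2.73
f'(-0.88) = -8.11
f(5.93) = -566.91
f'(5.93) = -304.34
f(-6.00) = 732.36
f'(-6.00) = -358.95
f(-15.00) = 10966.98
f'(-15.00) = -2168.94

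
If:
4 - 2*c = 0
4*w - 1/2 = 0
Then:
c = 2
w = 1/8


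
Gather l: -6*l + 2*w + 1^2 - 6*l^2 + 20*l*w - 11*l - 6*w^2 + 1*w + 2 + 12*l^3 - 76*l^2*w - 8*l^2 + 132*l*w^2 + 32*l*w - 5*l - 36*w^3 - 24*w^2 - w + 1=12*l^3 + l^2*(-76*w - 14) + l*(132*w^2 + 52*w - 22) - 36*w^3 - 30*w^2 + 2*w + 4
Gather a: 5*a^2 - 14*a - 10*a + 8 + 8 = 5*a^2 - 24*a + 16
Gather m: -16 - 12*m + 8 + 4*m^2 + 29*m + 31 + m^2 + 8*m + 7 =5*m^2 + 25*m + 30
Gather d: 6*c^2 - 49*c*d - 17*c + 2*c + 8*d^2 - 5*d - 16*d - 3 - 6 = 6*c^2 - 15*c + 8*d^2 + d*(-49*c - 21) - 9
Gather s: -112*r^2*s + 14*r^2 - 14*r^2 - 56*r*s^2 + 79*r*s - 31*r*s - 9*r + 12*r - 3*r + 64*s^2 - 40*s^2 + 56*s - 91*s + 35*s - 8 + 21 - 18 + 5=s^2*(24 - 56*r) + s*(-112*r^2 + 48*r)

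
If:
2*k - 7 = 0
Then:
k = 7/2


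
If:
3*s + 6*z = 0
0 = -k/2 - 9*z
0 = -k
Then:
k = 0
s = 0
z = 0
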